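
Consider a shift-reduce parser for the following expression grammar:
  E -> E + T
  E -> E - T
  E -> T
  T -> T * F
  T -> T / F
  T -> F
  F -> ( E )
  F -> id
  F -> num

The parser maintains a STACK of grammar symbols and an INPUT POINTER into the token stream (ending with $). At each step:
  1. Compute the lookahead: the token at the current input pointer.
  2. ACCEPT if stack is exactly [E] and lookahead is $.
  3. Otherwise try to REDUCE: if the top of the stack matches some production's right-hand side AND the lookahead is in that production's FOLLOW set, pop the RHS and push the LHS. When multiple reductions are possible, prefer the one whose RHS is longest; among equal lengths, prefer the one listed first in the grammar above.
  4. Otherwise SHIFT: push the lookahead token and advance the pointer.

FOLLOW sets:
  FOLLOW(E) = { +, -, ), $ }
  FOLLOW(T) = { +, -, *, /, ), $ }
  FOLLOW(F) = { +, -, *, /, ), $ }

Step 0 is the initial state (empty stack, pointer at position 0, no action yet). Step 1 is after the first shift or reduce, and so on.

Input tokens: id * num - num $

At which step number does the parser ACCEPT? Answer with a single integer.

Answer: 14

Derivation:
Step 1: shift id. Stack=[id] ptr=1 lookahead=* remaining=[* num - num $]
Step 2: reduce F->id. Stack=[F] ptr=1 lookahead=* remaining=[* num - num $]
Step 3: reduce T->F. Stack=[T] ptr=1 lookahead=* remaining=[* num - num $]
Step 4: shift *. Stack=[T *] ptr=2 lookahead=num remaining=[num - num $]
Step 5: shift num. Stack=[T * num] ptr=3 lookahead=- remaining=[- num $]
Step 6: reduce F->num. Stack=[T * F] ptr=3 lookahead=- remaining=[- num $]
Step 7: reduce T->T * F. Stack=[T] ptr=3 lookahead=- remaining=[- num $]
Step 8: reduce E->T. Stack=[E] ptr=3 lookahead=- remaining=[- num $]
Step 9: shift -. Stack=[E -] ptr=4 lookahead=num remaining=[num $]
Step 10: shift num. Stack=[E - num] ptr=5 lookahead=$ remaining=[$]
Step 11: reduce F->num. Stack=[E - F] ptr=5 lookahead=$ remaining=[$]
Step 12: reduce T->F. Stack=[E - T] ptr=5 lookahead=$ remaining=[$]
Step 13: reduce E->E - T. Stack=[E] ptr=5 lookahead=$ remaining=[$]
Step 14: accept. Stack=[E] ptr=5 lookahead=$ remaining=[$]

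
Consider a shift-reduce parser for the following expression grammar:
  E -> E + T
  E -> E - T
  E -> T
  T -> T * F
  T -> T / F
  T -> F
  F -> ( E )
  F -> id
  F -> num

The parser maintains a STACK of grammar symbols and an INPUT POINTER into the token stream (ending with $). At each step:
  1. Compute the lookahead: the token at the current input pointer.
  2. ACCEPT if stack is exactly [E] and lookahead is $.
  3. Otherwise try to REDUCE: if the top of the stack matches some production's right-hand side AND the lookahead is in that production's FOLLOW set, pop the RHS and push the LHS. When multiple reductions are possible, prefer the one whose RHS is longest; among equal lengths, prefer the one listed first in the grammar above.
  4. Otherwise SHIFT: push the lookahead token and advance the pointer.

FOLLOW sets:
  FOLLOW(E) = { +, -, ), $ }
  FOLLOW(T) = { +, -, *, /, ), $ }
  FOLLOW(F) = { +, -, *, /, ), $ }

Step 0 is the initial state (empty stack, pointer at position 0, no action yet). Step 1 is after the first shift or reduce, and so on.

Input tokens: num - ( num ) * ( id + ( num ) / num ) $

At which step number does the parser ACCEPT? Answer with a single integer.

Step 1: shift num. Stack=[num] ptr=1 lookahead=- remaining=[- ( num ) * ( id + ( num ) / num ) $]
Step 2: reduce F->num. Stack=[F] ptr=1 lookahead=- remaining=[- ( num ) * ( id + ( num ) / num ) $]
Step 3: reduce T->F. Stack=[T] ptr=1 lookahead=- remaining=[- ( num ) * ( id + ( num ) / num ) $]
Step 4: reduce E->T. Stack=[E] ptr=1 lookahead=- remaining=[- ( num ) * ( id + ( num ) / num ) $]
Step 5: shift -. Stack=[E -] ptr=2 lookahead=( remaining=[( num ) * ( id + ( num ) / num ) $]
Step 6: shift (. Stack=[E - (] ptr=3 lookahead=num remaining=[num ) * ( id + ( num ) / num ) $]
Step 7: shift num. Stack=[E - ( num] ptr=4 lookahead=) remaining=[) * ( id + ( num ) / num ) $]
Step 8: reduce F->num. Stack=[E - ( F] ptr=4 lookahead=) remaining=[) * ( id + ( num ) / num ) $]
Step 9: reduce T->F. Stack=[E - ( T] ptr=4 lookahead=) remaining=[) * ( id + ( num ) / num ) $]
Step 10: reduce E->T. Stack=[E - ( E] ptr=4 lookahead=) remaining=[) * ( id + ( num ) / num ) $]
Step 11: shift ). Stack=[E - ( E )] ptr=5 lookahead=* remaining=[* ( id + ( num ) / num ) $]
Step 12: reduce F->( E ). Stack=[E - F] ptr=5 lookahead=* remaining=[* ( id + ( num ) / num ) $]
Step 13: reduce T->F. Stack=[E - T] ptr=5 lookahead=* remaining=[* ( id + ( num ) / num ) $]
Step 14: shift *. Stack=[E - T *] ptr=6 lookahead=( remaining=[( id + ( num ) / num ) $]
Step 15: shift (. Stack=[E - T * (] ptr=7 lookahead=id remaining=[id + ( num ) / num ) $]
Step 16: shift id. Stack=[E - T * ( id] ptr=8 lookahead=+ remaining=[+ ( num ) / num ) $]
Step 17: reduce F->id. Stack=[E - T * ( F] ptr=8 lookahead=+ remaining=[+ ( num ) / num ) $]
Step 18: reduce T->F. Stack=[E - T * ( T] ptr=8 lookahead=+ remaining=[+ ( num ) / num ) $]
Step 19: reduce E->T. Stack=[E - T * ( E] ptr=8 lookahead=+ remaining=[+ ( num ) / num ) $]
Step 20: shift +. Stack=[E - T * ( E +] ptr=9 lookahead=( remaining=[( num ) / num ) $]
Step 21: shift (. Stack=[E - T * ( E + (] ptr=10 lookahead=num remaining=[num ) / num ) $]
Step 22: shift num. Stack=[E - T * ( E + ( num] ptr=11 lookahead=) remaining=[) / num ) $]
Step 23: reduce F->num. Stack=[E - T * ( E + ( F] ptr=11 lookahead=) remaining=[) / num ) $]
Step 24: reduce T->F. Stack=[E - T * ( E + ( T] ptr=11 lookahead=) remaining=[) / num ) $]
Step 25: reduce E->T. Stack=[E - T * ( E + ( E] ptr=11 lookahead=) remaining=[) / num ) $]
Step 26: shift ). Stack=[E - T * ( E + ( E )] ptr=12 lookahead=/ remaining=[/ num ) $]
Step 27: reduce F->( E ). Stack=[E - T * ( E + F] ptr=12 lookahead=/ remaining=[/ num ) $]
Step 28: reduce T->F. Stack=[E - T * ( E + T] ptr=12 lookahead=/ remaining=[/ num ) $]
Step 29: shift /. Stack=[E - T * ( E + T /] ptr=13 lookahead=num remaining=[num ) $]
Step 30: shift num. Stack=[E - T * ( E + T / num] ptr=14 lookahead=) remaining=[) $]
Step 31: reduce F->num. Stack=[E - T * ( E + T / F] ptr=14 lookahead=) remaining=[) $]
Step 32: reduce T->T / F. Stack=[E - T * ( E + T] ptr=14 lookahead=) remaining=[) $]
Step 33: reduce E->E + T. Stack=[E - T * ( E] ptr=14 lookahead=) remaining=[) $]
Step 34: shift ). Stack=[E - T * ( E )] ptr=15 lookahead=$ remaining=[$]
Step 35: reduce F->( E ). Stack=[E - T * F] ptr=15 lookahead=$ remaining=[$]
Step 36: reduce T->T * F. Stack=[E - T] ptr=15 lookahead=$ remaining=[$]
Step 37: reduce E->E - T. Stack=[E] ptr=15 lookahead=$ remaining=[$]
Step 38: accept. Stack=[E] ptr=15 lookahead=$ remaining=[$]

Answer: 38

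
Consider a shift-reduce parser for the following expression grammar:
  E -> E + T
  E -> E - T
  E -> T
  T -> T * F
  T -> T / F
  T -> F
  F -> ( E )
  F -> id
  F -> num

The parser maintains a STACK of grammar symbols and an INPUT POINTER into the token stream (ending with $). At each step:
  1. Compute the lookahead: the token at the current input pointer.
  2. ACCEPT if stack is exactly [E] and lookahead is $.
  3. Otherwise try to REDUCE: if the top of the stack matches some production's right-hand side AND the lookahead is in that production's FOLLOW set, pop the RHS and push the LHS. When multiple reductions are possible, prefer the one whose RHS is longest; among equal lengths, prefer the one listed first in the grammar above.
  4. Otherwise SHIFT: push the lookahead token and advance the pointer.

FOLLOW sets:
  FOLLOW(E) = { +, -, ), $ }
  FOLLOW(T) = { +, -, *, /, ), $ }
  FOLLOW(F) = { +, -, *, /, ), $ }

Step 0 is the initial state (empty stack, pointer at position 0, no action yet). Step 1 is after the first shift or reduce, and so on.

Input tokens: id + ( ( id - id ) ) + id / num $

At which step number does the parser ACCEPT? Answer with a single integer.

Step 1: shift id. Stack=[id] ptr=1 lookahead=+ remaining=[+ ( ( id - id ) ) + id / num $]
Step 2: reduce F->id. Stack=[F] ptr=1 lookahead=+ remaining=[+ ( ( id - id ) ) + id / num $]
Step 3: reduce T->F. Stack=[T] ptr=1 lookahead=+ remaining=[+ ( ( id - id ) ) + id / num $]
Step 4: reduce E->T. Stack=[E] ptr=1 lookahead=+ remaining=[+ ( ( id - id ) ) + id / num $]
Step 5: shift +. Stack=[E +] ptr=2 lookahead=( remaining=[( ( id - id ) ) + id / num $]
Step 6: shift (. Stack=[E + (] ptr=3 lookahead=( remaining=[( id - id ) ) + id / num $]
Step 7: shift (. Stack=[E + ( (] ptr=4 lookahead=id remaining=[id - id ) ) + id / num $]
Step 8: shift id. Stack=[E + ( ( id] ptr=5 lookahead=- remaining=[- id ) ) + id / num $]
Step 9: reduce F->id. Stack=[E + ( ( F] ptr=5 lookahead=- remaining=[- id ) ) + id / num $]
Step 10: reduce T->F. Stack=[E + ( ( T] ptr=5 lookahead=- remaining=[- id ) ) + id / num $]
Step 11: reduce E->T. Stack=[E + ( ( E] ptr=5 lookahead=- remaining=[- id ) ) + id / num $]
Step 12: shift -. Stack=[E + ( ( E -] ptr=6 lookahead=id remaining=[id ) ) + id / num $]
Step 13: shift id. Stack=[E + ( ( E - id] ptr=7 lookahead=) remaining=[) ) + id / num $]
Step 14: reduce F->id. Stack=[E + ( ( E - F] ptr=7 lookahead=) remaining=[) ) + id / num $]
Step 15: reduce T->F. Stack=[E + ( ( E - T] ptr=7 lookahead=) remaining=[) ) + id / num $]
Step 16: reduce E->E - T. Stack=[E + ( ( E] ptr=7 lookahead=) remaining=[) ) + id / num $]
Step 17: shift ). Stack=[E + ( ( E )] ptr=8 lookahead=) remaining=[) + id / num $]
Step 18: reduce F->( E ). Stack=[E + ( F] ptr=8 lookahead=) remaining=[) + id / num $]
Step 19: reduce T->F. Stack=[E + ( T] ptr=8 lookahead=) remaining=[) + id / num $]
Step 20: reduce E->T. Stack=[E + ( E] ptr=8 lookahead=) remaining=[) + id / num $]
Step 21: shift ). Stack=[E + ( E )] ptr=9 lookahead=+ remaining=[+ id / num $]
Step 22: reduce F->( E ). Stack=[E + F] ptr=9 lookahead=+ remaining=[+ id / num $]
Step 23: reduce T->F. Stack=[E + T] ptr=9 lookahead=+ remaining=[+ id / num $]
Step 24: reduce E->E + T. Stack=[E] ptr=9 lookahead=+ remaining=[+ id / num $]
Step 25: shift +. Stack=[E +] ptr=10 lookahead=id remaining=[id / num $]
Step 26: shift id. Stack=[E + id] ptr=11 lookahead=/ remaining=[/ num $]
Step 27: reduce F->id. Stack=[E + F] ptr=11 lookahead=/ remaining=[/ num $]
Step 28: reduce T->F. Stack=[E + T] ptr=11 lookahead=/ remaining=[/ num $]
Step 29: shift /. Stack=[E + T /] ptr=12 lookahead=num remaining=[num $]
Step 30: shift num. Stack=[E + T / num] ptr=13 lookahead=$ remaining=[$]
Step 31: reduce F->num. Stack=[E + T / F] ptr=13 lookahead=$ remaining=[$]
Step 32: reduce T->T / F. Stack=[E + T] ptr=13 lookahead=$ remaining=[$]
Step 33: reduce E->E + T. Stack=[E] ptr=13 lookahead=$ remaining=[$]
Step 34: accept. Stack=[E] ptr=13 lookahead=$ remaining=[$]

Answer: 34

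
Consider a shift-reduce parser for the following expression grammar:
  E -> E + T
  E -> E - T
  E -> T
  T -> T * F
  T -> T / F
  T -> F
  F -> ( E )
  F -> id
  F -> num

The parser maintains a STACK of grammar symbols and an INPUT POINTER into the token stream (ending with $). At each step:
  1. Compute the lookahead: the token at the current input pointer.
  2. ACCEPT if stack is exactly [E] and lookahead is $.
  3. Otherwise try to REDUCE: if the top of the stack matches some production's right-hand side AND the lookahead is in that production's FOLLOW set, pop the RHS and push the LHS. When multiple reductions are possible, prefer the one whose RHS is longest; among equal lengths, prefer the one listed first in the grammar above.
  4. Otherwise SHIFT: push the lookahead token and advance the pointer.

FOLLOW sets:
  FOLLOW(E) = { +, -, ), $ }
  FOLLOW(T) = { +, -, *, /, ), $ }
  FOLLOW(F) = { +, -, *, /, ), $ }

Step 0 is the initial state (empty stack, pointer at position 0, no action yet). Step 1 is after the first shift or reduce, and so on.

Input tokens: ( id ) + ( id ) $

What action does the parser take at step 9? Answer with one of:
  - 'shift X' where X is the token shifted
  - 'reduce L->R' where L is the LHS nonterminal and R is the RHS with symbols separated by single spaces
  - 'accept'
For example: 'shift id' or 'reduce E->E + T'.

Step 1: shift (. Stack=[(] ptr=1 lookahead=id remaining=[id ) + ( id ) $]
Step 2: shift id. Stack=[( id] ptr=2 lookahead=) remaining=[) + ( id ) $]
Step 3: reduce F->id. Stack=[( F] ptr=2 lookahead=) remaining=[) + ( id ) $]
Step 4: reduce T->F. Stack=[( T] ptr=2 lookahead=) remaining=[) + ( id ) $]
Step 5: reduce E->T. Stack=[( E] ptr=2 lookahead=) remaining=[) + ( id ) $]
Step 6: shift ). Stack=[( E )] ptr=3 lookahead=+ remaining=[+ ( id ) $]
Step 7: reduce F->( E ). Stack=[F] ptr=3 lookahead=+ remaining=[+ ( id ) $]
Step 8: reduce T->F. Stack=[T] ptr=3 lookahead=+ remaining=[+ ( id ) $]
Step 9: reduce E->T. Stack=[E] ptr=3 lookahead=+ remaining=[+ ( id ) $]

Answer: reduce E->T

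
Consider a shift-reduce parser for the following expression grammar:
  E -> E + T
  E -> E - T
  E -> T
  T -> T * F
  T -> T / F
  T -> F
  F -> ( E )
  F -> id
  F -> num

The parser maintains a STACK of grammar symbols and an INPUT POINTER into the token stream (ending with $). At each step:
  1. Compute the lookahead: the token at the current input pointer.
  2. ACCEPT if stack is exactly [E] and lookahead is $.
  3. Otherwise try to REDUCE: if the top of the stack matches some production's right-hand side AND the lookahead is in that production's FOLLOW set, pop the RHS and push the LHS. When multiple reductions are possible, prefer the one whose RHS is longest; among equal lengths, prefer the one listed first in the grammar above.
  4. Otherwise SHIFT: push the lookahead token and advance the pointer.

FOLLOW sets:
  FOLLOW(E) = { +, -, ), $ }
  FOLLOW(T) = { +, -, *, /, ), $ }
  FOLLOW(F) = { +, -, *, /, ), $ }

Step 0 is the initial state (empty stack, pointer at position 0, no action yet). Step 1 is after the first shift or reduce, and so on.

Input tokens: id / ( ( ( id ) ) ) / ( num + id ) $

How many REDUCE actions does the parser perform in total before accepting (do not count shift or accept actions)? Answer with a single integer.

Step 1: shift id. Stack=[id] ptr=1 lookahead=/ remaining=[/ ( ( ( id ) ) ) / ( num + id ) $]
Step 2: reduce F->id. Stack=[F] ptr=1 lookahead=/ remaining=[/ ( ( ( id ) ) ) / ( num + id ) $]
Step 3: reduce T->F. Stack=[T] ptr=1 lookahead=/ remaining=[/ ( ( ( id ) ) ) / ( num + id ) $]
Step 4: shift /. Stack=[T /] ptr=2 lookahead=( remaining=[( ( ( id ) ) ) / ( num + id ) $]
Step 5: shift (. Stack=[T / (] ptr=3 lookahead=( remaining=[( ( id ) ) ) / ( num + id ) $]
Step 6: shift (. Stack=[T / ( (] ptr=4 lookahead=( remaining=[( id ) ) ) / ( num + id ) $]
Step 7: shift (. Stack=[T / ( ( (] ptr=5 lookahead=id remaining=[id ) ) ) / ( num + id ) $]
Step 8: shift id. Stack=[T / ( ( ( id] ptr=6 lookahead=) remaining=[) ) ) / ( num + id ) $]
Step 9: reduce F->id. Stack=[T / ( ( ( F] ptr=6 lookahead=) remaining=[) ) ) / ( num + id ) $]
Step 10: reduce T->F. Stack=[T / ( ( ( T] ptr=6 lookahead=) remaining=[) ) ) / ( num + id ) $]
Step 11: reduce E->T. Stack=[T / ( ( ( E] ptr=6 lookahead=) remaining=[) ) ) / ( num + id ) $]
Step 12: shift ). Stack=[T / ( ( ( E )] ptr=7 lookahead=) remaining=[) ) / ( num + id ) $]
Step 13: reduce F->( E ). Stack=[T / ( ( F] ptr=7 lookahead=) remaining=[) ) / ( num + id ) $]
Step 14: reduce T->F. Stack=[T / ( ( T] ptr=7 lookahead=) remaining=[) ) / ( num + id ) $]
Step 15: reduce E->T. Stack=[T / ( ( E] ptr=7 lookahead=) remaining=[) ) / ( num + id ) $]
Step 16: shift ). Stack=[T / ( ( E )] ptr=8 lookahead=) remaining=[) / ( num + id ) $]
Step 17: reduce F->( E ). Stack=[T / ( F] ptr=8 lookahead=) remaining=[) / ( num + id ) $]
Step 18: reduce T->F. Stack=[T / ( T] ptr=8 lookahead=) remaining=[) / ( num + id ) $]
Step 19: reduce E->T. Stack=[T / ( E] ptr=8 lookahead=) remaining=[) / ( num + id ) $]
Step 20: shift ). Stack=[T / ( E )] ptr=9 lookahead=/ remaining=[/ ( num + id ) $]
Step 21: reduce F->( E ). Stack=[T / F] ptr=9 lookahead=/ remaining=[/ ( num + id ) $]
Step 22: reduce T->T / F. Stack=[T] ptr=9 lookahead=/ remaining=[/ ( num + id ) $]
Step 23: shift /. Stack=[T /] ptr=10 lookahead=( remaining=[( num + id ) $]
Step 24: shift (. Stack=[T / (] ptr=11 lookahead=num remaining=[num + id ) $]
Step 25: shift num. Stack=[T / ( num] ptr=12 lookahead=+ remaining=[+ id ) $]
Step 26: reduce F->num. Stack=[T / ( F] ptr=12 lookahead=+ remaining=[+ id ) $]
Step 27: reduce T->F. Stack=[T / ( T] ptr=12 lookahead=+ remaining=[+ id ) $]
Step 28: reduce E->T. Stack=[T / ( E] ptr=12 lookahead=+ remaining=[+ id ) $]
Step 29: shift +. Stack=[T / ( E +] ptr=13 lookahead=id remaining=[id ) $]
Step 30: shift id. Stack=[T / ( E + id] ptr=14 lookahead=) remaining=[) $]
Step 31: reduce F->id. Stack=[T / ( E + F] ptr=14 lookahead=) remaining=[) $]
Step 32: reduce T->F. Stack=[T / ( E + T] ptr=14 lookahead=) remaining=[) $]
Step 33: reduce E->E + T. Stack=[T / ( E] ptr=14 lookahead=) remaining=[) $]
Step 34: shift ). Stack=[T / ( E )] ptr=15 lookahead=$ remaining=[$]
Step 35: reduce F->( E ). Stack=[T / F] ptr=15 lookahead=$ remaining=[$]
Step 36: reduce T->T / F. Stack=[T] ptr=15 lookahead=$ remaining=[$]
Step 37: reduce E->T. Stack=[E] ptr=15 lookahead=$ remaining=[$]
Step 38: accept. Stack=[E] ptr=15 lookahead=$ remaining=[$]

Answer: 22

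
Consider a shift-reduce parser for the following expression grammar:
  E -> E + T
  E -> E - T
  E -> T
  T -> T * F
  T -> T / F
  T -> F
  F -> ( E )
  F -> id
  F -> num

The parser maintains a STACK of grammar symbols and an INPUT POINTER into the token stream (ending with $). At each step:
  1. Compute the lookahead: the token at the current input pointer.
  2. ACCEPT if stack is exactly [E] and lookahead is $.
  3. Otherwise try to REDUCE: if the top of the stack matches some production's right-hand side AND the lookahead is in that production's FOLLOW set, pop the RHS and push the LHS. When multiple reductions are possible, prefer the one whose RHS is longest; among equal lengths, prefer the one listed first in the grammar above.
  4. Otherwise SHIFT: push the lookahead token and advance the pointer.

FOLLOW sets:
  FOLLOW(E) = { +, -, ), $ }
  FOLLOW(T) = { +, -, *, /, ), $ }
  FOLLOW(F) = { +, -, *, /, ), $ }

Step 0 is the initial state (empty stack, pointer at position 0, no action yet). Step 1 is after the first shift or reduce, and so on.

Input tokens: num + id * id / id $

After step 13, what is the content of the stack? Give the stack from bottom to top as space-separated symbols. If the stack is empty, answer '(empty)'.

Step 1: shift num. Stack=[num] ptr=1 lookahead=+ remaining=[+ id * id / id $]
Step 2: reduce F->num. Stack=[F] ptr=1 lookahead=+ remaining=[+ id * id / id $]
Step 3: reduce T->F. Stack=[T] ptr=1 lookahead=+ remaining=[+ id * id / id $]
Step 4: reduce E->T. Stack=[E] ptr=1 lookahead=+ remaining=[+ id * id / id $]
Step 5: shift +. Stack=[E +] ptr=2 lookahead=id remaining=[id * id / id $]
Step 6: shift id. Stack=[E + id] ptr=3 lookahead=* remaining=[* id / id $]
Step 7: reduce F->id. Stack=[E + F] ptr=3 lookahead=* remaining=[* id / id $]
Step 8: reduce T->F. Stack=[E + T] ptr=3 lookahead=* remaining=[* id / id $]
Step 9: shift *. Stack=[E + T *] ptr=4 lookahead=id remaining=[id / id $]
Step 10: shift id. Stack=[E + T * id] ptr=5 lookahead=/ remaining=[/ id $]
Step 11: reduce F->id. Stack=[E + T * F] ptr=5 lookahead=/ remaining=[/ id $]
Step 12: reduce T->T * F. Stack=[E + T] ptr=5 lookahead=/ remaining=[/ id $]
Step 13: shift /. Stack=[E + T /] ptr=6 lookahead=id remaining=[id $]

Answer: E + T /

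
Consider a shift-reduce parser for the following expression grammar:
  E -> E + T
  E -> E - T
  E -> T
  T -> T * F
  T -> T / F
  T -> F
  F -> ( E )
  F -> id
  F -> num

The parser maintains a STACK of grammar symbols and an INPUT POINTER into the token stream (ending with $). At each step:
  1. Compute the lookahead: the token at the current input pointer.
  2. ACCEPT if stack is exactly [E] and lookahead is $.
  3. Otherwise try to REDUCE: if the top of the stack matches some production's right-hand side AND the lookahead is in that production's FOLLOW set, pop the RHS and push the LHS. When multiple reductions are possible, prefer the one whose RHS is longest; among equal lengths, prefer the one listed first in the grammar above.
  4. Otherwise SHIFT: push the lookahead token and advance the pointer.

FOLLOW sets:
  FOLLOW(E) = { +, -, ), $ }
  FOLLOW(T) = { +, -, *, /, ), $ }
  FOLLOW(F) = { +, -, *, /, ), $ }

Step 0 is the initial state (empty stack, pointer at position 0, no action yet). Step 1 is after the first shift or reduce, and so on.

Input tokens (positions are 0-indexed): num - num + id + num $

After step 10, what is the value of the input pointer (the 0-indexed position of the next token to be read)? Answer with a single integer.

Step 1: shift num. Stack=[num] ptr=1 lookahead=- remaining=[- num + id + num $]
Step 2: reduce F->num. Stack=[F] ptr=1 lookahead=- remaining=[- num + id + num $]
Step 3: reduce T->F. Stack=[T] ptr=1 lookahead=- remaining=[- num + id + num $]
Step 4: reduce E->T. Stack=[E] ptr=1 lookahead=- remaining=[- num + id + num $]
Step 5: shift -. Stack=[E -] ptr=2 lookahead=num remaining=[num + id + num $]
Step 6: shift num. Stack=[E - num] ptr=3 lookahead=+ remaining=[+ id + num $]
Step 7: reduce F->num. Stack=[E - F] ptr=3 lookahead=+ remaining=[+ id + num $]
Step 8: reduce T->F. Stack=[E - T] ptr=3 lookahead=+ remaining=[+ id + num $]
Step 9: reduce E->E - T. Stack=[E] ptr=3 lookahead=+ remaining=[+ id + num $]
Step 10: shift +. Stack=[E +] ptr=4 lookahead=id remaining=[id + num $]

Answer: 4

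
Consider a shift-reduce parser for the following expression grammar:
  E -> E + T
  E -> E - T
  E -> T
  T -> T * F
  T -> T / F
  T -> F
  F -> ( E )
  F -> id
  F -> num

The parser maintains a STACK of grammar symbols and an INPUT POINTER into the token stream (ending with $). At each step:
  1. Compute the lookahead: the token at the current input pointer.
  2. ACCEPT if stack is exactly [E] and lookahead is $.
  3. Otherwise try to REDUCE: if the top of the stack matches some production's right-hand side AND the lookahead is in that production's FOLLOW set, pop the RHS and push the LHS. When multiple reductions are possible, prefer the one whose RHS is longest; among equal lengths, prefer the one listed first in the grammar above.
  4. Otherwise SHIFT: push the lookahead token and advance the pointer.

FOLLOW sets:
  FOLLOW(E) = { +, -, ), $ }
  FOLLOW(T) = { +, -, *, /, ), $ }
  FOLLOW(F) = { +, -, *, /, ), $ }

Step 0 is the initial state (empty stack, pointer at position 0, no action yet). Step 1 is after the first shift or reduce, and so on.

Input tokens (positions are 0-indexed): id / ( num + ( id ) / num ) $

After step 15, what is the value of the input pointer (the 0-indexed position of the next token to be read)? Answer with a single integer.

Step 1: shift id. Stack=[id] ptr=1 lookahead=/ remaining=[/ ( num + ( id ) / num ) $]
Step 2: reduce F->id. Stack=[F] ptr=1 lookahead=/ remaining=[/ ( num + ( id ) / num ) $]
Step 3: reduce T->F. Stack=[T] ptr=1 lookahead=/ remaining=[/ ( num + ( id ) / num ) $]
Step 4: shift /. Stack=[T /] ptr=2 lookahead=( remaining=[( num + ( id ) / num ) $]
Step 5: shift (. Stack=[T / (] ptr=3 lookahead=num remaining=[num + ( id ) / num ) $]
Step 6: shift num. Stack=[T / ( num] ptr=4 lookahead=+ remaining=[+ ( id ) / num ) $]
Step 7: reduce F->num. Stack=[T / ( F] ptr=4 lookahead=+ remaining=[+ ( id ) / num ) $]
Step 8: reduce T->F. Stack=[T / ( T] ptr=4 lookahead=+ remaining=[+ ( id ) / num ) $]
Step 9: reduce E->T. Stack=[T / ( E] ptr=4 lookahead=+ remaining=[+ ( id ) / num ) $]
Step 10: shift +. Stack=[T / ( E +] ptr=5 lookahead=( remaining=[( id ) / num ) $]
Step 11: shift (. Stack=[T / ( E + (] ptr=6 lookahead=id remaining=[id ) / num ) $]
Step 12: shift id. Stack=[T / ( E + ( id] ptr=7 lookahead=) remaining=[) / num ) $]
Step 13: reduce F->id. Stack=[T / ( E + ( F] ptr=7 lookahead=) remaining=[) / num ) $]
Step 14: reduce T->F. Stack=[T / ( E + ( T] ptr=7 lookahead=) remaining=[) / num ) $]
Step 15: reduce E->T. Stack=[T / ( E + ( E] ptr=7 lookahead=) remaining=[) / num ) $]

Answer: 7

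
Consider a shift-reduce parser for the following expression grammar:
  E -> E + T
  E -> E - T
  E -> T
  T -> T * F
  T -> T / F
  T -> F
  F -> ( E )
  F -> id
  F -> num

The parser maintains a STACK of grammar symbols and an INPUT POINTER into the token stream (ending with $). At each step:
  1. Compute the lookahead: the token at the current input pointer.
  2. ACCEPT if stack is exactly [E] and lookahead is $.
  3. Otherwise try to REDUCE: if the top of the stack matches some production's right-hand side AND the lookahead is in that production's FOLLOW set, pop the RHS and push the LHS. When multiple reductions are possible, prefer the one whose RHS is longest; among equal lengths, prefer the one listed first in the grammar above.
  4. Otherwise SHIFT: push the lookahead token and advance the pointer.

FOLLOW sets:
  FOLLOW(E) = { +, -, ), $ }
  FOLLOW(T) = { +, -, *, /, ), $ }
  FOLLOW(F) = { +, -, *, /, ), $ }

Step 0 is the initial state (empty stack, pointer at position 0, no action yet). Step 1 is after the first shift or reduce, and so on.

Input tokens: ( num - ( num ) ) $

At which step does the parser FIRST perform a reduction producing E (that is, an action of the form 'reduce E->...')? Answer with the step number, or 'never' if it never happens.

Step 1: shift (. Stack=[(] ptr=1 lookahead=num remaining=[num - ( num ) ) $]
Step 2: shift num. Stack=[( num] ptr=2 lookahead=- remaining=[- ( num ) ) $]
Step 3: reduce F->num. Stack=[( F] ptr=2 lookahead=- remaining=[- ( num ) ) $]
Step 4: reduce T->F. Stack=[( T] ptr=2 lookahead=- remaining=[- ( num ) ) $]
Step 5: reduce E->T. Stack=[( E] ptr=2 lookahead=- remaining=[- ( num ) ) $]

Answer: 5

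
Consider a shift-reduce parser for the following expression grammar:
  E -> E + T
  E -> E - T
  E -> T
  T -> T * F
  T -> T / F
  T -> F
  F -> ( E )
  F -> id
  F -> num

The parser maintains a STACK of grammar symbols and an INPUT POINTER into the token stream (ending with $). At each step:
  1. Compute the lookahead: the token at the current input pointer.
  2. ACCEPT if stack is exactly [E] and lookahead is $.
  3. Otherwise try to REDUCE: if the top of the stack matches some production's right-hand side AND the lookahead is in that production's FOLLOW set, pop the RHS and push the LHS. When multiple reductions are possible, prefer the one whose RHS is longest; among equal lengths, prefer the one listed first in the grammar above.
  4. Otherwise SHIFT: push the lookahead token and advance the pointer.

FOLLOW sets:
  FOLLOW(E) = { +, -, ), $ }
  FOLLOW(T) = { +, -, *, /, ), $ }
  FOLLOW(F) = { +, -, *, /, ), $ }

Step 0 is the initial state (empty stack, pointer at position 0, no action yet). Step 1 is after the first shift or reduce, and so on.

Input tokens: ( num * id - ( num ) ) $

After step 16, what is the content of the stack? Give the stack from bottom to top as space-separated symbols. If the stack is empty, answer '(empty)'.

Step 1: shift (. Stack=[(] ptr=1 lookahead=num remaining=[num * id - ( num ) ) $]
Step 2: shift num. Stack=[( num] ptr=2 lookahead=* remaining=[* id - ( num ) ) $]
Step 3: reduce F->num. Stack=[( F] ptr=2 lookahead=* remaining=[* id - ( num ) ) $]
Step 4: reduce T->F. Stack=[( T] ptr=2 lookahead=* remaining=[* id - ( num ) ) $]
Step 5: shift *. Stack=[( T *] ptr=3 lookahead=id remaining=[id - ( num ) ) $]
Step 6: shift id. Stack=[( T * id] ptr=4 lookahead=- remaining=[- ( num ) ) $]
Step 7: reduce F->id. Stack=[( T * F] ptr=4 lookahead=- remaining=[- ( num ) ) $]
Step 8: reduce T->T * F. Stack=[( T] ptr=4 lookahead=- remaining=[- ( num ) ) $]
Step 9: reduce E->T. Stack=[( E] ptr=4 lookahead=- remaining=[- ( num ) ) $]
Step 10: shift -. Stack=[( E -] ptr=5 lookahead=( remaining=[( num ) ) $]
Step 11: shift (. Stack=[( E - (] ptr=6 lookahead=num remaining=[num ) ) $]
Step 12: shift num. Stack=[( E - ( num] ptr=7 lookahead=) remaining=[) ) $]
Step 13: reduce F->num. Stack=[( E - ( F] ptr=7 lookahead=) remaining=[) ) $]
Step 14: reduce T->F. Stack=[( E - ( T] ptr=7 lookahead=) remaining=[) ) $]
Step 15: reduce E->T. Stack=[( E - ( E] ptr=7 lookahead=) remaining=[) ) $]
Step 16: shift ). Stack=[( E - ( E )] ptr=8 lookahead=) remaining=[) $]

Answer: ( E - ( E )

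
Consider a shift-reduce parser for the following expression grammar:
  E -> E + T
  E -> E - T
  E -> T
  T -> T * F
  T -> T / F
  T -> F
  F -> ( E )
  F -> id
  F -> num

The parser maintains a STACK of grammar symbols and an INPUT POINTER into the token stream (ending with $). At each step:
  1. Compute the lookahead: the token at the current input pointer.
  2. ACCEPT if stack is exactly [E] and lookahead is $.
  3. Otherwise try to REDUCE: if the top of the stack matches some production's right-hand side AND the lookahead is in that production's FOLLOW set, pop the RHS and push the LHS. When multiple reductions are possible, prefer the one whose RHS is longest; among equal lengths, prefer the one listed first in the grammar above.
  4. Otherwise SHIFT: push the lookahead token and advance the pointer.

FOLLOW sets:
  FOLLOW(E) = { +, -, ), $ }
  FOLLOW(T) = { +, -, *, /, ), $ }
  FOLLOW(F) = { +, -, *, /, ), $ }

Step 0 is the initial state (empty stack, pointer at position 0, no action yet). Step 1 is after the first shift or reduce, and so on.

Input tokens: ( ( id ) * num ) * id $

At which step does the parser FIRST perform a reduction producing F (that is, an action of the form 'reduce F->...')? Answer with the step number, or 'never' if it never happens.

Answer: 4

Derivation:
Step 1: shift (. Stack=[(] ptr=1 lookahead=( remaining=[( id ) * num ) * id $]
Step 2: shift (. Stack=[( (] ptr=2 lookahead=id remaining=[id ) * num ) * id $]
Step 3: shift id. Stack=[( ( id] ptr=3 lookahead=) remaining=[) * num ) * id $]
Step 4: reduce F->id. Stack=[( ( F] ptr=3 lookahead=) remaining=[) * num ) * id $]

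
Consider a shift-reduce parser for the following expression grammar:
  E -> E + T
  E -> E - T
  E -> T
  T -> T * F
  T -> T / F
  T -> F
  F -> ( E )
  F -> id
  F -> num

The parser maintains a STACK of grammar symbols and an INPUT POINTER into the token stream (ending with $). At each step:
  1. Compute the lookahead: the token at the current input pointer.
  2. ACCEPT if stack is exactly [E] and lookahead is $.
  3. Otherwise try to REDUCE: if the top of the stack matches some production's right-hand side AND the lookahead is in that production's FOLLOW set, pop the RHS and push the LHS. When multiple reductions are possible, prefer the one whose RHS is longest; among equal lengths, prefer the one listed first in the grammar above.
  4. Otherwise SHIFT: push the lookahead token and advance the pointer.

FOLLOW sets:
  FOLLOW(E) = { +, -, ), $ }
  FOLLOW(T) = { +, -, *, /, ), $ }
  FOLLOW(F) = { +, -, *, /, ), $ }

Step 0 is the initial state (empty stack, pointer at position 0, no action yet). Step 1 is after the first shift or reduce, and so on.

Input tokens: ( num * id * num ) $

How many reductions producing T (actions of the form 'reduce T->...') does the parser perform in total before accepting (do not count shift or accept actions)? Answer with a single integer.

Step 1: shift (. Stack=[(] ptr=1 lookahead=num remaining=[num * id * num ) $]
Step 2: shift num. Stack=[( num] ptr=2 lookahead=* remaining=[* id * num ) $]
Step 3: reduce F->num. Stack=[( F] ptr=2 lookahead=* remaining=[* id * num ) $]
Step 4: reduce T->F. Stack=[( T] ptr=2 lookahead=* remaining=[* id * num ) $]
Step 5: shift *. Stack=[( T *] ptr=3 lookahead=id remaining=[id * num ) $]
Step 6: shift id. Stack=[( T * id] ptr=4 lookahead=* remaining=[* num ) $]
Step 7: reduce F->id. Stack=[( T * F] ptr=4 lookahead=* remaining=[* num ) $]
Step 8: reduce T->T * F. Stack=[( T] ptr=4 lookahead=* remaining=[* num ) $]
Step 9: shift *. Stack=[( T *] ptr=5 lookahead=num remaining=[num ) $]
Step 10: shift num. Stack=[( T * num] ptr=6 lookahead=) remaining=[) $]
Step 11: reduce F->num. Stack=[( T * F] ptr=6 lookahead=) remaining=[) $]
Step 12: reduce T->T * F. Stack=[( T] ptr=6 lookahead=) remaining=[) $]
Step 13: reduce E->T. Stack=[( E] ptr=6 lookahead=) remaining=[) $]
Step 14: shift ). Stack=[( E )] ptr=7 lookahead=$ remaining=[$]
Step 15: reduce F->( E ). Stack=[F] ptr=7 lookahead=$ remaining=[$]
Step 16: reduce T->F. Stack=[T] ptr=7 lookahead=$ remaining=[$]
Step 17: reduce E->T. Stack=[E] ptr=7 lookahead=$ remaining=[$]
Step 18: accept. Stack=[E] ptr=7 lookahead=$ remaining=[$]

Answer: 4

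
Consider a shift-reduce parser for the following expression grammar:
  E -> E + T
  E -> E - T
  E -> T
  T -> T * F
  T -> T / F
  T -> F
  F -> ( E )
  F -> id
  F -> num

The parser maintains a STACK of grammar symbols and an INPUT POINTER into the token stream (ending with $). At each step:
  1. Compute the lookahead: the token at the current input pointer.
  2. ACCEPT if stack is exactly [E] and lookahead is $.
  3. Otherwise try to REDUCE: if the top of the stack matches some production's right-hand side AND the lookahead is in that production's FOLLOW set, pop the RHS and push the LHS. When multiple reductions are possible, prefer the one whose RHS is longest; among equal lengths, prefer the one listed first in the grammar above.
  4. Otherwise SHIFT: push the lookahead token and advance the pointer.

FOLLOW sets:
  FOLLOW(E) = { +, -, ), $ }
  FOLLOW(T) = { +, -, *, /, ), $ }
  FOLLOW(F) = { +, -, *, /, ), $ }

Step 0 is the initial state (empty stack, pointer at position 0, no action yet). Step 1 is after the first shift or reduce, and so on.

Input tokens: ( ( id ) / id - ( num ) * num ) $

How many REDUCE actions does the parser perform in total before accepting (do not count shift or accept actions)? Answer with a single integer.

Step 1: shift (. Stack=[(] ptr=1 lookahead=( remaining=[( id ) / id - ( num ) * num ) $]
Step 2: shift (. Stack=[( (] ptr=2 lookahead=id remaining=[id ) / id - ( num ) * num ) $]
Step 3: shift id. Stack=[( ( id] ptr=3 lookahead=) remaining=[) / id - ( num ) * num ) $]
Step 4: reduce F->id. Stack=[( ( F] ptr=3 lookahead=) remaining=[) / id - ( num ) * num ) $]
Step 5: reduce T->F. Stack=[( ( T] ptr=3 lookahead=) remaining=[) / id - ( num ) * num ) $]
Step 6: reduce E->T. Stack=[( ( E] ptr=3 lookahead=) remaining=[) / id - ( num ) * num ) $]
Step 7: shift ). Stack=[( ( E )] ptr=4 lookahead=/ remaining=[/ id - ( num ) * num ) $]
Step 8: reduce F->( E ). Stack=[( F] ptr=4 lookahead=/ remaining=[/ id - ( num ) * num ) $]
Step 9: reduce T->F. Stack=[( T] ptr=4 lookahead=/ remaining=[/ id - ( num ) * num ) $]
Step 10: shift /. Stack=[( T /] ptr=5 lookahead=id remaining=[id - ( num ) * num ) $]
Step 11: shift id. Stack=[( T / id] ptr=6 lookahead=- remaining=[- ( num ) * num ) $]
Step 12: reduce F->id. Stack=[( T / F] ptr=6 lookahead=- remaining=[- ( num ) * num ) $]
Step 13: reduce T->T / F. Stack=[( T] ptr=6 lookahead=- remaining=[- ( num ) * num ) $]
Step 14: reduce E->T. Stack=[( E] ptr=6 lookahead=- remaining=[- ( num ) * num ) $]
Step 15: shift -. Stack=[( E -] ptr=7 lookahead=( remaining=[( num ) * num ) $]
Step 16: shift (. Stack=[( E - (] ptr=8 lookahead=num remaining=[num ) * num ) $]
Step 17: shift num. Stack=[( E - ( num] ptr=9 lookahead=) remaining=[) * num ) $]
Step 18: reduce F->num. Stack=[( E - ( F] ptr=9 lookahead=) remaining=[) * num ) $]
Step 19: reduce T->F. Stack=[( E - ( T] ptr=9 lookahead=) remaining=[) * num ) $]
Step 20: reduce E->T. Stack=[( E - ( E] ptr=9 lookahead=) remaining=[) * num ) $]
Step 21: shift ). Stack=[( E - ( E )] ptr=10 lookahead=* remaining=[* num ) $]
Step 22: reduce F->( E ). Stack=[( E - F] ptr=10 lookahead=* remaining=[* num ) $]
Step 23: reduce T->F. Stack=[( E - T] ptr=10 lookahead=* remaining=[* num ) $]
Step 24: shift *. Stack=[( E - T *] ptr=11 lookahead=num remaining=[num ) $]
Step 25: shift num. Stack=[( E - T * num] ptr=12 lookahead=) remaining=[) $]
Step 26: reduce F->num. Stack=[( E - T * F] ptr=12 lookahead=) remaining=[) $]
Step 27: reduce T->T * F. Stack=[( E - T] ptr=12 lookahead=) remaining=[) $]
Step 28: reduce E->E - T. Stack=[( E] ptr=12 lookahead=) remaining=[) $]
Step 29: shift ). Stack=[( E )] ptr=13 lookahead=$ remaining=[$]
Step 30: reduce F->( E ). Stack=[F] ptr=13 lookahead=$ remaining=[$]
Step 31: reduce T->F. Stack=[T] ptr=13 lookahead=$ remaining=[$]
Step 32: reduce E->T. Stack=[E] ptr=13 lookahead=$ remaining=[$]
Step 33: accept. Stack=[E] ptr=13 lookahead=$ remaining=[$]

Answer: 19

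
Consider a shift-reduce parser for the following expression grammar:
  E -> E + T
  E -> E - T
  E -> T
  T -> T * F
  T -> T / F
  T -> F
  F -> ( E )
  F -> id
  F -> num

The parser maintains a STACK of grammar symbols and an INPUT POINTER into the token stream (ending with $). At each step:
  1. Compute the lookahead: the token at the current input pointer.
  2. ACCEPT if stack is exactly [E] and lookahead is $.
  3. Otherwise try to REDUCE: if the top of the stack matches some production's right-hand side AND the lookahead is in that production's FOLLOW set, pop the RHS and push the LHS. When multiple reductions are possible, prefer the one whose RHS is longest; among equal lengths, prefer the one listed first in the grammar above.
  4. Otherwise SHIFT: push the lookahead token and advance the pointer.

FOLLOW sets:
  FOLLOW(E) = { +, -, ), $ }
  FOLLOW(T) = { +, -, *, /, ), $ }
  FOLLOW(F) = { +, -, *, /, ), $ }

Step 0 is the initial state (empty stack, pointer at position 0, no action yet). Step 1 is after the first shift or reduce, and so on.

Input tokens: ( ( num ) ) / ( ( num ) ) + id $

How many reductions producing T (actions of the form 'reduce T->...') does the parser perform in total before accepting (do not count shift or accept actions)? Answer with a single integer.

Answer: 7

Derivation:
Step 1: shift (. Stack=[(] ptr=1 lookahead=( remaining=[( num ) ) / ( ( num ) ) + id $]
Step 2: shift (. Stack=[( (] ptr=2 lookahead=num remaining=[num ) ) / ( ( num ) ) + id $]
Step 3: shift num. Stack=[( ( num] ptr=3 lookahead=) remaining=[) ) / ( ( num ) ) + id $]
Step 4: reduce F->num. Stack=[( ( F] ptr=3 lookahead=) remaining=[) ) / ( ( num ) ) + id $]
Step 5: reduce T->F. Stack=[( ( T] ptr=3 lookahead=) remaining=[) ) / ( ( num ) ) + id $]
Step 6: reduce E->T. Stack=[( ( E] ptr=3 lookahead=) remaining=[) ) / ( ( num ) ) + id $]
Step 7: shift ). Stack=[( ( E )] ptr=4 lookahead=) remaining=[) / ( ( num ) ) + id $]
Step 8: reduce F->( E ). Stack=[( F] ptr=4 lookahead=) remaining=[) / ( ( num ) ) + id $]
Step 9: reduce T->F. Stack=[( T] ptr=4 lookahead=) remaining=[) / ( ( num ) ) + id $]
Step 10: reduce E->T. Stack=[( E] ptr=4 lookahead=) remaining=[) / ( ( num ) ) + id $]
Step 11: shift ). Stack=[( E )] ptr=5 lookahead=/ remaining=[/ ( ( num ) ) + id $]
Step 12: reduce F->( E ). Stack=[F] ptr=5 lookahead=/ remaining=[/ ( ( num ) ) + id $]
Step 13: reduce T->F. Stack=[T] ptr=5 lookahead=/ remaining=[/ ( ( num ) ) + id $]
Step 14: shift /. Stack=[T /] ptr=6 lookahead=( remaining=[( ( num ) ) + id $]
Step 15: shift (. Stack=[T / (] ptr=7 lookahead=( remaining=[( num ) ) + id $]
Step 16: shift (. Stack=[T / ( (] ptr=8 lookahead=num remaining=[num ) ) + id $]
Step 17: shift num. Stack=[T / ( ( num] ptr=9 lookahead=) remaining=[) ) + id $]
Step 18: reduce F->num. Stack=[T / ( ( F] ptr=9 lookahead=) remaining=[) ) + id $]
Step 19: reduce T->F. Stack=[T / ( ( T] ptr=9 lookahead=) remaining=[) ) + id $]
Step 20: reduce E->T. Stack=[T / ( ( E] ptr=9 lookahead=) remaining=[) ) + id $]
Step 21: shift ). Stack=[T / ( ( E )] ptr=10 lookahead=) remaining=[) + id $]
Step 22: reduce F->( E ). Stack=[T / ( F] ptr=10 lookahead=) remaining=[) + id $]
Step 23: reduce T->F. Stack=[T / ( T] ptr=10 lookahead=) remaining=[) + id $]
Step 24: reduce E->T. Stack=[T / ( E] ptr=10 lookahead=) remaining=[) + id $]
Step 25: shift ). Stack=[T / ( E )] ptr=11 lookahead=+ remaining=[+ id $]
Step 26: reduce F->( E ). Stack=[T / F] ptr=11 lookahead=+ remaining=[+ id $]
Step 27: reduce T->T / F. Stack=[T] ptr=11 lookahead=+ remaining=[+ id $]
Step 28: reduce E->T. Stack=[E] ptr=11 lookahead=+ remaining=[+ id $]
Step 29: shift +. Stack=[E +] ptr=12 lookahead=id remaining=[id $]
Step 30: shift id. Stack=[E + id] ptr=13 lookahead=$ remaining=[$]
Step 31: reduce F->id. Stack=[E + F] ptr=13 lookahead=$ remaining=[$]
Step 32: reduce T->F. Stack=[E + T] ptr=13 lookahead=$ remaining=[$]
Step 33: reduce E->E + T. Stack=[E] ptr=13 lookahead=$ remaining=[$]
Step 34: accept. Stack=[E] ptr=13 lookahead=$ remaining=[$]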